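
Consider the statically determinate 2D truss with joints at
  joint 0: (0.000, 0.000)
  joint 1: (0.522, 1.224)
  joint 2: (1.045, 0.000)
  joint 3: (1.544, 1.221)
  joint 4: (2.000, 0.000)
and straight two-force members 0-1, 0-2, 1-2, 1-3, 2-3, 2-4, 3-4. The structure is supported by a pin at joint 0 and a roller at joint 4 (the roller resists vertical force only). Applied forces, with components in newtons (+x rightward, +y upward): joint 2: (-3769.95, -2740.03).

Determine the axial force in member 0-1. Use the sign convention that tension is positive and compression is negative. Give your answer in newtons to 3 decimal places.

-1422.377

N=5 nodes, M=7 members, R=3 reactions → 2N=10, M+R=10
member 0 (0-1): L=1.3307, (cx,cy)=(0.3923,0.9198)
member 1 (0-2): L=1.0450, (cx,cy)=(1.0000,0.0000)
member 2 (1-2): L=1.3311, (cx,cy)=(0.3929,-0.9196)
member 3 (1-3): L=1.0220, (cx,cy)=(1.0000,-0.0029)
member 4 (2-3): L=1.3190, (cx,cy)=(0.3783,0.9257)
member 5 (2-4): L=0.9550, (cx,cy)=(1.0000,0.0000)
member 6 (3-4): L=1.3034, (cx,cy)=(0.3499,-0.9368)
solve A·x = −loads:
  F[0-1] = -1422.3775 N (compression)
  F[0-2] = -3211.9711 N (compression)
  F[1-2] = +1426.3673 N (tension)
  F[1-3] = -1118.4344 N (compression)
  F[2-3] = +1543.0635 N (tension)
  F[2-4] = +534.6761 N (tension)
  F[3-4] = -1528.2491 N (compression)
  Rx@0 = +3769.9500 N
  Ry@0 = +1308.3643 N
  Ry@4 = +1431.6657 N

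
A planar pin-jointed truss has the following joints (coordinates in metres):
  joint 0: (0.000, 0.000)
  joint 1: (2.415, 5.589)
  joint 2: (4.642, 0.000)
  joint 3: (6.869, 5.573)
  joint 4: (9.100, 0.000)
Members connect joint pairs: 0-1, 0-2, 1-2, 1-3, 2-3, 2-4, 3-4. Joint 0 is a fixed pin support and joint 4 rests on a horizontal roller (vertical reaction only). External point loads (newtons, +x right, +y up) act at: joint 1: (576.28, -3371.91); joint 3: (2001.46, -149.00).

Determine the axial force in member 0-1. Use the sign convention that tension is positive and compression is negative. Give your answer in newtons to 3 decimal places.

-1017.377

N=5 nodes, M=7 members, R=3 reactions → 2N=10, M+R=10
member 0 (0-1): L=6.0884, (cx,cy)=(0.3967,0.9180)
member 1 (0-2): L=4.6420, (cx,cy)=(1.0000,0.0000)
member 2 (1-2): L=6.0163, (cx,cy)=(0.3702,-0.9290)
member 3 (1-3): L=4.4540, (cx,cy)=(1.0000,-0.0036)
member 4 (2-3): L=6.0015, (cx,cy)=(0.3711,0.9286)
member 5 (2-4): L=4.4580, (cx,cy)=(1.0000,0.0000)
member 6 (3-4): L=6.0030, (cx,cy)=(0.3716,-0.9284)
solve A·x = −loads:
  F[0-1] = -1017.3768 N (compression)
  F[0-2] = +2981.2857 N (tension)
  F[1-2] = -2624.3722 N (compression)
  F[1-3] = -8.3932 N (compression)
  F[2-3] = +2625.4059 N (tension)
  F[2-4] = +1035.6316 N (tension)
  F[3-4] = -2786.5839 N (compression)
  Rx@0 = -2577.7400 N
  Ry@0 = +933.9200 N
  Ry@4 = +2586.9900 N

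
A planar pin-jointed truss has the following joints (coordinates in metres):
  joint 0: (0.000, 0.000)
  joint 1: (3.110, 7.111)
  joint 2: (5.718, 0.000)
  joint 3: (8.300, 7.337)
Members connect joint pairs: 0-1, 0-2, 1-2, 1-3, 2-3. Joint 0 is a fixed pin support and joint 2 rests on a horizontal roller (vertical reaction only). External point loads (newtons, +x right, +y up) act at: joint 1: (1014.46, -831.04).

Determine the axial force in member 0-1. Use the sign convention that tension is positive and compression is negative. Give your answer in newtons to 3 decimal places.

963.274

N=4 nodes, M=5 members, R=3 reactions → 2N=8, M+R=8
member 0 (0-1): L=7.7613, (cx,cy)=(0.4007,0.9162)
member 1 (0-2): L=5.7180, (cx,cy)=(1.0000,0.0000)
member 2 (1-2): L=7.5742, (cx,cy)=(0.3443,-0.9388)
member 3 (1-3): L=5.1949, (cx,cy)=(0.9991,0.0435)
member 4 (2-3): L=7.7781, (cx,cy)=(0.3320,0.9433)
solve A·x = −loads:
  F[0-1] = +963.2741 N (tension)
  F[0-2] = +628.4723 N (tension)
  F[1-2] = -1825.2121 N (compression)
  F[1-3] = -0.0000 N (compression)
  F[2-3] = -0.0000 N (compression)
  Rx@0 = -1014.4600 N
  Ry@0 = -882.5591 N
  Ry@2 = +1713.5991 N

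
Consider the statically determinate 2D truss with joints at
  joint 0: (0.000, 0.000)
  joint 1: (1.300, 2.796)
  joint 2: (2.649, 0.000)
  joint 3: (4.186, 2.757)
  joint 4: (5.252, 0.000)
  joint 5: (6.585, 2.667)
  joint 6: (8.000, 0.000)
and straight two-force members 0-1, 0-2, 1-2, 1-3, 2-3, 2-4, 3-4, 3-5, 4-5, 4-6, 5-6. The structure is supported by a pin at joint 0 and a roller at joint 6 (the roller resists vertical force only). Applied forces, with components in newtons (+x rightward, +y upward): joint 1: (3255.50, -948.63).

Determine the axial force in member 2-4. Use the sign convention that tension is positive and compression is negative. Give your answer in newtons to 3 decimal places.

1787.267

N=7 nodes, M=11 members, R=3 reactions → 2N=14, M+R=14
member 0 (0-1): L=3.0834, (cx,cy)=(0.4216,0.9068)
member 1 (0-2): L=2.6490, (cx,cy)=(1.0000,0.0000)
member 2 (1-2): L=3.1044, (cx,cy)=(0.4345,-0.9007)
member 3 (1-3): L=2.8863, (cx,cy)=(0.9999,-0.0135)
member 4 (2-3): L=3.1565, (cx,cy)=(0.4869,0.8734)
member 5 (2-4): L=2.6030, (cx,cy)=(1.0000,0.0000)
member 6 (3-4): L=2.9559, (cx,cy)=(0.3606,-0.9327)
member 7 (3-5): L=2.4007, (cx,cy)=(0.9993,-0.0375)
member 8 (4-5): L=2.9816, (cx,cy)=(0.4471,0.8945)
member 9 (4-6): L=2.7480, (cx,cy)=(1.0000,0.0000)
member 10 (5-6): L=3.0191, (cx,cy)=(0.4687,-0.8834)
solve A·x = −loads:
  F[0-1] = +378.6145 N (tension)
  F[0-2] = +3095.8736 N (tension)
  F[1-2] = -1397.1191 N (compression)
  F[1-3] = -2488.9940 N (compression)
  F[2-3] = +1440.6474 N (tension)
  F[2-4] = +1787.2673 N (tension)
  F[3-4] = -1332.6024 N (compression)
  F[3-5] = -1307.6055 N (compression)
  F[4-5] = +1389.5321 N (tension)
  F[4-6] = +685.4551 N (tension)
  F[5-6] = -1462.5261 N (compression)
  Rx@0 = -3255.5000 N
  Ry@0 = -343.3196 N
  Ry@6 = +1291.9496 N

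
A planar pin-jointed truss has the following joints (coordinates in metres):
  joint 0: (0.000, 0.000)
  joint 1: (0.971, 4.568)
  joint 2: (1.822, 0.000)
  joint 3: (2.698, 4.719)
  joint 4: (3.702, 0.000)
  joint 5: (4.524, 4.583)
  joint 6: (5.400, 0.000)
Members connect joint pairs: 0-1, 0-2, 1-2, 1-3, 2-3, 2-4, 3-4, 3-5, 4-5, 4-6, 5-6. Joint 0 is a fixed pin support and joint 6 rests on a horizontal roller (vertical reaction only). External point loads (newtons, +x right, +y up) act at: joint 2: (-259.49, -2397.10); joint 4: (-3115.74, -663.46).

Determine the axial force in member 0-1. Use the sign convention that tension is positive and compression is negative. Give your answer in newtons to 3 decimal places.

-1837.070

N=7 nodes, M=11 members, R=3 reactions → 2N=14, M+R=14
member 0 (0-1): L=4.6701, (cx,cy)=(0.2079,0.9781)
member 1 (0-2): L=1.8220, (cx,cy)=(1.0000,0.0000)
member 2 (1-2): L=4.6466, (cx,cy)=(0.1831,-0.9831)
member 3 (1-3): L=1.7336, (cx,cy)=(0.9962,0.0871)
member 4 (2-3): L=4.7996, (cx,cy)=(0.1825,0.9832)
member 5 (2-4): L=1.8800, (cx,cy)=(1.0000,0.0000)
member 6 (3-4): L=4.8246, (cx,cy)=(0.2081,-0.9781)
member 7 (3-5): L=1.8311, (cx,cy)=(0.9972,-0.0743)
member 8 (4-5): L=4.6561, (cx,cy)=(0.1765,0.9843)
member 9 (4-6): L=1.6980, (cx,cy)=(1.0000,0.0000)
member 10 (5-6): L=4.6660, (cx,cy)=(0.1877,-0.9822)
solve A·x = −loads:
  F[0-1] = -1837.0697 N (compression)
  F[0-2] = -2993.2661 N (compression)
  F[1-2] = +1765.1151 N (tension)
  F[1-3] = -707.9264 N (compression)
  F[2-3] = +673.1469 N (tension)
  F[2-4] = -2533.3632 N (compression)
  F[3-4] = -578.4311 N (compression)
  F[3-5] = -463.2854 N (compression)
  F[4-5] = +1248.8432 N (tension)
  F[4-6] = +241.5332 N (tension)
  F[5-6] = -1286.5144 N (compression)
  Rx@0 = +3375.2300 N
  Ry@0 = +1796.9220 N
  Ry@6 = +1263.6380 N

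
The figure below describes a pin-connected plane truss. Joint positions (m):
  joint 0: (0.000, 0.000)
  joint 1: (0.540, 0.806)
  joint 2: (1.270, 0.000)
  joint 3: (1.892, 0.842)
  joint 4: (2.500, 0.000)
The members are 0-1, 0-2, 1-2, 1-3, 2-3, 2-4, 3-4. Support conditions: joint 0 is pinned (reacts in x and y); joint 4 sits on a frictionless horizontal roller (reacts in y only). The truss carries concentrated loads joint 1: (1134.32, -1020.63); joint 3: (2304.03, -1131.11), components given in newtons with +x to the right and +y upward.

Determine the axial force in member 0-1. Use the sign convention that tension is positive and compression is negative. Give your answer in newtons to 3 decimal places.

N=5 nodes, M=7 members, R=3 reactions → 2N=10, M+R=10
member 0 (0-1): L=0.9702, (cx,cy)=(0.5566,0.8308)
member 1 (0-2): L=1.2700, (cx,cy)=(1.0000,0.0000)
member 2 (1-2): L=1.0874, (cx,cy)=(0.6713,-0.7412)
member 3 (1-3): L=1.3525, (cx,cy)=(0.9996,0.0266)
member 4 (2-3): L=1.0468, (cx,cy)=(0.5942,0.8043)
member 5 (2-4): L=1.2300, (cx,cy)=(1.0000,0.0000)
member 6 (3-4): L=1.0386, (cx,cy)=(0.5854,-0.8107)
solve A·x = −loads:
  F[0-1] = +79.9757 N (tension)
  F[0-2] = +3393.8354 N (tension)
  F[1-2] = -1470.3553 N (compression)
  F[1-3] = -102.7945 N (compression)
  F[2-3] = +1354.9186 N (tension)
  F[2-4] = +1601.7278 N (tension)
  F[3-4] = -2736.0307 N (compression)
  Rx@0 = -3438.3500 N
  Ry@0 = -66.4422 N
  Ry@4 = +2218.1822 N

79.976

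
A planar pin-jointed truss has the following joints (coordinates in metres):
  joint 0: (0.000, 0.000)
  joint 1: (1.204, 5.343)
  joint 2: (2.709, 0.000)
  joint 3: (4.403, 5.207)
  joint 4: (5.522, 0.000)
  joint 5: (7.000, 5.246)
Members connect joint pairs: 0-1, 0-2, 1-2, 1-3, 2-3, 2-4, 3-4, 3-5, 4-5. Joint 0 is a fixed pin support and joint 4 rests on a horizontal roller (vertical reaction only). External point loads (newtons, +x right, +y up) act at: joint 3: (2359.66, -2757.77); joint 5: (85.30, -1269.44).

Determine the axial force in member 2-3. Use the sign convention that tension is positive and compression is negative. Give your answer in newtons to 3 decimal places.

2242.568

N=6 nodes, M=9 members, R=3 reactions → 2N=12, M+R=12
member 0 (0-1): L=5.4770, (cx,cy)=(0.2198,0.9755)
member 1 (0-2): L=2.7090, (cx,cy)=(1.0000,0.0000)
member 2 (1-2): L=5.5509, (cx,cy)=(0.2711,-0.9625)
member 3 (1-3): L=3.2019, (cx,cy)=(0.9991,-0.0425)
member 4 (2-3): L=5.4756, (cx,cy)=(0.3094,0.9509)
member 5 (2-4): L=2.8130, (cx,cy)=(1.0000,0.0000)
member 6 (3-4): L=5.3259, (cx,cy)=(0.2101,-0.9777)
member 7 (3-5): L=2.5973, (cx,cy)=(0.9999,0.0150)
member 8 (4-5): L=5.4502, (cx,cy)=(0.2712,0.9625)
solve A·x = −loads:
  F[0-1] = +2139.3515 N (tension)
  F[0-2] = +1974.6678 N (tension)
  F[1-2] = -2215.5360 N (compression)
  F[1-3] = +1071.9499 N (tension)
  F[2-3] = +2242.5676 N (tension)
  F[2-4] = +680.1921 N (tension)
  F[3-4] = -4948.5682 N (compression)
  F[3-5] = +444.8823 N (tension)
  F[4-5] = -1325.8002 N (compression)
  Rx@0 = -2444.9600 N
  Ry@0 = -2087.0194 N
  Ry@4 = +6114.2294 N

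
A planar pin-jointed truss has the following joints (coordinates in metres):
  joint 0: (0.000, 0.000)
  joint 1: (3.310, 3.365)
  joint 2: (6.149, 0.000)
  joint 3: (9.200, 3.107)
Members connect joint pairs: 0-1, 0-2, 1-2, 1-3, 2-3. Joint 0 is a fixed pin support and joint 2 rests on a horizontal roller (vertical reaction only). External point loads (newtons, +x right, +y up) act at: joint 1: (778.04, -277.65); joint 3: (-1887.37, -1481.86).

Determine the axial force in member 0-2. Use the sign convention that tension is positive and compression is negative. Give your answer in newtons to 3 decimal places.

N=4 nodes, M=5 members, R=3 reactions → 2N=8, M+R=8
member 0 (0-1): L=4.7201, (cx,cy)=(0.7013,0.7129)
member 1 (0-2): L=6.1490, (cx,cy)=(1.0000,0.0000)
member 2 (1-2): L=4.4026, (cx,cy)=(0.6448,-0.7643)
member 3 (1-3): L=5.8956, (cx,cy)=(0.9990,-0.0438)
member 4 (2-3): L=4.3545, (cx,cy)=(0.7006,0.7135)
solve A·x = −loads:
  F[0-1] = +111.0831 N (tension)
  F[0-2] = -1187.2278 N (compression)
  F[1-2] = -443.1288 N (compression)
  F[1-3] = -414.7916 N (compression)
  F[2-3] = -2102.3066 N (compression)
  Rx@0 = +1109.3300 N
  Ry@0 = -79.1921 N
  Ry@2 = +1838.7021 N

-1187.228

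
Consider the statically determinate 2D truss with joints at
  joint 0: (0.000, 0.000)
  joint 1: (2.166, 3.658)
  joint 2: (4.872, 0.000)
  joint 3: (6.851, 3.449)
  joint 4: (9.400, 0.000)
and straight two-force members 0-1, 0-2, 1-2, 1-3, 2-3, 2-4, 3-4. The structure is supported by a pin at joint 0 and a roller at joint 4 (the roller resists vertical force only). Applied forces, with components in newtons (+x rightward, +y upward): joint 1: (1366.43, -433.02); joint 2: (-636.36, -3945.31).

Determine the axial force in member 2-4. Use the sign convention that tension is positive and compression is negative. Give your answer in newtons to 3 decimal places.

N=5 nodes, M=7 members, R=3 reactions → 2N=10, M+R=10
member 0 (0-1): L=4.2512, (cx,cy)=(0.5095,0.8605)
member 1 (0-2): L=4.8720, (cx,cy)=(1.0000,0.0000)
member 2 (1-2): L=4.5501, (cx,cy)=(0.5947,-0.8039)
member 3 (1-3): L=4.6897, (cx,cy)=(0.9990,-0.0446)
member 4 (2-3): L=3.9764, (cx,cy)=(0.4977,0.8674)
member 5 (2-4): L=4.5280, (cx,cy)=(1.0000,0.0000)
member 6 (3-4): L=4.2887, (cx,cy)=(0.5944,-0.8042)
solve A·x = −loads:
  F[0-1] = -1977.9493 N (compression)
  F[0-2] = +1737.8465 N (tension)
  F[1-2] = +1768.5111 N (tension)
  F[1-3] = -3429.3693 N (compression)
  F[2-3] = +2909.4456 N (tension)
  F[2-4] = +1977.9837 N (tension)
  F[3-4] = -3327.9682 N (compression)
  Rx@0 = -730.0700 N
  Ry@0 = +1701.9606 N
  Ry@4 = +2676.3694 N

1977.984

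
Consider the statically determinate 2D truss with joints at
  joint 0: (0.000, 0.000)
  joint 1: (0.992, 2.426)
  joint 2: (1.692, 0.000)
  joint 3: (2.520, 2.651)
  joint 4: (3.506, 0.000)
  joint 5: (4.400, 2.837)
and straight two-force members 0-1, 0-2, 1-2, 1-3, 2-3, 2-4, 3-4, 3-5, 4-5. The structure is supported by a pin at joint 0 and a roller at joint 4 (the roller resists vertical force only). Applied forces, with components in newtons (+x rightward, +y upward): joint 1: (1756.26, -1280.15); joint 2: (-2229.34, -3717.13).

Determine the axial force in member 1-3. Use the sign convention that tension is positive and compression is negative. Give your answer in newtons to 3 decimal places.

N=6 nodes, M=9 members, R=3 reactions → 2N=12, M+R=12
member 0 (0-1): L=2.6210, (cx,cy)=(0.3785,0.9256)
member 1 (0-2): L=1.6920, (cx,cy)=(1.0000,0.0000)
member 2 (1-2): L=2.5250, (cx,cy)=(0.2772,-0.9608)
member 3 (1-3): L=1.5445, (cx,cy)=(0.9893,0.1457)
member 4 (2-3): L=2.7773, (cx,cy)=(0.2981,0.9545)
member 5 (2-4): L=1.8140, (cx,cy)=(1.0000,0.0000)
member 6 (3-4): L=2.8284, (cx,cy)=(0.3486,-0.9373)
member 7 (3-5): L=1.8892, (cx,cy)=(0.9951,0.0985)
member 8 (4-5): L=2.9745, (cx,cy)=(0.3006,0.9538)
solve A·x = −loads:
  F[0-1] = -1756.5999 N (compression)
  F[0-2] = +191.7655 N (tension)
  F[1-2] = -10.7211 N (compression)
  F[1-3] = -2444.2088 N (compression)
  F[2-3] = +3905.0120 N (tension)
  F[2-4] = +1253.9263 N (tension)
  F[3-4] = -3596.9963 N (compression)
  F[3-5] = +0.0000 N (tension)
  F[4-5] = -0.0000 N (compression)
  Rx@0 = +473.0800 N
  Ry@0 = +1625.9225 N
  Ry@4 = +3371.3575 N

-2444.209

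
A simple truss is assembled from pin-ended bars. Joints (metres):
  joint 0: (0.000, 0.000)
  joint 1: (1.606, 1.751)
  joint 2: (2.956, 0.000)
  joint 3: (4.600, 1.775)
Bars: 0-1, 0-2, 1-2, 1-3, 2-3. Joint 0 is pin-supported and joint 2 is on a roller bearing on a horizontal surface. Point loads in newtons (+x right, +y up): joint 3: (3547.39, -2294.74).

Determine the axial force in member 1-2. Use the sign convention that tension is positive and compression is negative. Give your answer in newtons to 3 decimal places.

N=4 nodes, M=5 members, R=3 reactions → 2N=8, M+R=8
member 0 (0-1): L=2.3760, (cx,cy)=(0.6759,0.7370)
member 1 (0-2): L=2.9560, (cx,cy)=(1.0000,0.0000)
member 2 (1-2): L=2.2110, (cx,cy)=(0.6106,-0.7920)
member 3 (1-3): L=2.9941, (cx,cy)=(1.0000,0.0080)
member 4 (2-3): L=2.4194, (cx,cy)=(0.6795,0.7337)
solve A·x = −loads:
  F[0-1] = +4622.1515 N (tension)
  F[0-2] = +423.1195 N (tension)
  F[1-2] = -4243.3643 N (compression)
  F[1-3] = +5715.3875 N (tension)
  F[2-3] = -3190.2361 N (compression)
  Rx@0 = -3547.3900 N
  Ry@0 = -3406.3497 N
  Ry@2 = +5701.0897 N

-4243.364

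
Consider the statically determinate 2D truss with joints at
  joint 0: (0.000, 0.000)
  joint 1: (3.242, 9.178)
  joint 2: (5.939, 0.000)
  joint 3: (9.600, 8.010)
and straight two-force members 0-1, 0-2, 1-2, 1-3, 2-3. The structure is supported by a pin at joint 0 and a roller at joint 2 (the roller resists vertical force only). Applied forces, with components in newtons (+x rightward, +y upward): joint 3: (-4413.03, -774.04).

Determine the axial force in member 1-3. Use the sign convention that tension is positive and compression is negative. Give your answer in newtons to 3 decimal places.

N=4 nodes, M=5 members, R=3 reactions → 2N=8, M+R=8
member 0 (0-1): L=9.7338, (cx,cy)=(0.3331,0.9429)
member 1 (0-2): L=5.9390, (cx,cy)=(1.0000,0.0000)
member 2 (1-2): L=9.5661, (cx,cy)=(0.2819,-0.9594)
member 3 (1-3): L=6.4644, (cx,cy)=(0.9835,-0.1807)
member 4 (2-3): L=8.8070, (cx,cy)=(0.4157,0.9095)
solve A·x = −loads:
  F[0-1] = -5806.2827 N (compression)
  F[0-2] = -2479.1471 N (compression)
  F[1-2] = +6423.2752 N (tension)
  F[1-3] = -3807.4897 N (compression)
  F[2-3] = -1607.4511 N (compression)
  Rx@0 = +4413.0300 N
  Ry@0 = +5474.7617 N
  Ry@2 = -4700.7217 N

-3807.490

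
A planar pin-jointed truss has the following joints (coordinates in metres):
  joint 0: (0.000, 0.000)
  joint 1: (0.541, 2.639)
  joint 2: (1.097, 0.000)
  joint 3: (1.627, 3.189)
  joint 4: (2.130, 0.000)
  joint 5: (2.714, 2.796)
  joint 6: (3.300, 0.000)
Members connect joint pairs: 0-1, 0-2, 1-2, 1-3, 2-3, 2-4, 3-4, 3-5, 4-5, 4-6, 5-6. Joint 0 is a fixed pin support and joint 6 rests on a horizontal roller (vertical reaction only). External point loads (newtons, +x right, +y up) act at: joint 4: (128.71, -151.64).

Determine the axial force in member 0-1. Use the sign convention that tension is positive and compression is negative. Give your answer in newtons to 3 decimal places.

-54.881

N=7 nodes, M=11 members, R=3 reactions → 2N=14, M+R=14
member 0 (0-1): L=2.6939, (cx,cy)=(0.2008,0.9796)
member 1 (0-2): L=1.0970, (cx,cy)=(1.0000,0.0000)
member 2 (1-2): L=2.6969, (cx,cy)=(0.2062,-0.9785)
member 3 (1-3): L=1.2173, (cx,cy)=(0.8921,0.4518)
member 4 (2-3): L=3.2327, (cx,cy)=(0.1639,0.9865)
member 5 (2-4): L=1.0330, (cx,cy)=(1.0000,0.0000)
member 6 (3-4): L=3.2284, (cx,cy)=(0.1558,-0.9878)
member 7 (3-5): L=1.1559, (cx,cy)=(0.9404,-0.3400)
member 8 (4-5): L=2.8563, (cx,cy)=(0.2045,0.9789)
member 9 (4-6): L=1.1700, (cx,cy)=(1.0000,0.0000)
member 10 (5-6): L=2.8567, (cx,cy)=(0.2051,-0.9787)
solve A·x = −loads:
  F[0-1] = -54.8814 N (compression)
  F[0-2] = +139.7316 N (tension)
  F[1-2] = +44.4919 N (tension)
  F[1-3] = -22.6361 N (compression)
  F[2-3] = -44.1333 N (compression)
  F[2-4] = +156.1396 N (tension)
  F[3-4] = +68.3663 N (tension)
  F[3-5] = -40.4937 N (compression)
  F[4-5] = +85.9237 N (tension)
  F[4-6] = +20.5135 N (tension)
  F[5-6] = -100.0033 N (compression)
  Rx@0 = -128.7100 N
  Ry@0 = +53.7633 N
  Ry@6 = +97.8767 N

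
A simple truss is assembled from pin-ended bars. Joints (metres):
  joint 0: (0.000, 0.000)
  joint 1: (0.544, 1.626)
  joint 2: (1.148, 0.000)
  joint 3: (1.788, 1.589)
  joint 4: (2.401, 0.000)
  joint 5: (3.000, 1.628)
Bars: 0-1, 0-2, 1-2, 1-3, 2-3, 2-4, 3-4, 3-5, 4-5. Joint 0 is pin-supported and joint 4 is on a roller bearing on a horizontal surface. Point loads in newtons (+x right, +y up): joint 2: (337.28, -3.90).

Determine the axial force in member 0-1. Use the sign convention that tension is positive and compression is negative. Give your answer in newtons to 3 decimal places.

-2.146

N=6 nodes, M=9 members, R=3 reactions → 2N=12, M+R=12
member 0 (0-1): L=1.7146, (cx,cy)=(0.3173,0.9483)
member 1 (0-2): L=1.1480, (cx,cy)=(1.0000,0.0000)
member 2 (1-2): L=1.7346, (cx,cy)=(0.3482,-0.9374)
member 3 (1-3): L=1.2446, (cx,cy)=(0.9996,-0.0297)
member 4 (2-3): L=1.7130, (cx,cy)=(0.3736,0.9276)
member 5 (2-4): L=1.2530, (cx,cy)=(1.0000,0.0000)
member 6 (3-4): L=1.7031, (cx,cy)=(0.3599,-0.9330)
member 7 (3-5): L=1.2126, (cx,cy)=(0.9995,0.0322)
member 8 (4-5): L=1.7347, (cx,cy)=(0.3453,0.9385)
solve A·x = −loads:
  F[0-1] = -2.1462 N (compression)
  F[0-2] = +337.9609 N (tension)
  F[1-2] = +2.2173 N (tension)
  F[1-3] = -1.4537 N (compression)
  F[2-3] = +1.9637 N (tension)
  F[2-4] = +0.7194 N (tension)
  F[3-4] = -1.9987 N (compression)
  F[3-5] = -0.0000 N (compression)
  F[4-5] = +0.0000 N (tension)
  Rx@0 = -337.2800 N
  Ry@0 = +2.0353 N
  Ry@4 = +1.8647 N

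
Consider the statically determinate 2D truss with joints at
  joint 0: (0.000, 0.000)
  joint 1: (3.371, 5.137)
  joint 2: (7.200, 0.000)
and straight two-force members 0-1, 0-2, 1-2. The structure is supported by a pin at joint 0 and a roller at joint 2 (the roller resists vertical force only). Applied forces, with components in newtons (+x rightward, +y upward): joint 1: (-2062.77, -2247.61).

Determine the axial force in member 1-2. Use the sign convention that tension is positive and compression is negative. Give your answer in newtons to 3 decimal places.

523.102

N=3 nodes, M=3 members, R=3 reactions → 2N=6, M+R=6
member 0 (0-1): L=6.1443, (cx,cy)=(0.5486,0.8361)
member 1 (0-2): L=7.2000, (cx,cy)=(1.0000,0.0000)
member 2 (1-2): L=6.4070, (cx,cy)=(0.5976,-0.8018)
solve A·x = −loads:
  F[0-1] = -3189.9887 N (compression)
  F[0-2] = -312.6189 N (compression)
  F[1-2] = +523.1021 N (tension)
  Rx@0 = +2062.7700 N
  Ry@0 = +2667.0206 N
  Ry@2 = -419.4106 N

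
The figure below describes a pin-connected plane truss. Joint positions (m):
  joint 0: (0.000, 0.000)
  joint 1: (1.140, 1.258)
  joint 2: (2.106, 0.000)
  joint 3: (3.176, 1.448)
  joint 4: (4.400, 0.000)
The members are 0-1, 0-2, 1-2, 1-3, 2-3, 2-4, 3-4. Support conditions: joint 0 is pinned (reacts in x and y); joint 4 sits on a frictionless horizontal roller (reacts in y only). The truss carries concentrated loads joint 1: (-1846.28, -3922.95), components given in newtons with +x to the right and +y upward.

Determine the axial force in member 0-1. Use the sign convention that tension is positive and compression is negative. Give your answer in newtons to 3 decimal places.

-4634.809

N=5 nodes, M=7 members, R=3 reactions → 2N=10, M+R=10
member 0 (0-1): L=1.6977, (cx,cy)=(0.6715,0.7410)
member 1 (0-2): L=2.1060, (cx,cy)=(1.0000,0.0000)
member 2 (1-2): L=1.5861, (cx,cy)=(0.6090,-0.7931)
member 3 (1-3): L=2.0448, (cx,cy)=(0.9957,0.0929)
member 4 (2-3): L=1.8004, (cx,cy)=(0.5943,0.8042)
member 5 (2-4): L=2.2940, (cx,cy)=(1.0000,0.0000)
member 6 (3-4): L=1.8960, (cx,cy)=(0.6456,-0.7637)
solve A·x = −loads:
  F[0-1] = -4634.8085 N (compression)
  F[0-2] = +1265.9903 N (tension)
  F[1-2] = -713.7561 N (compression)
  F[1-3] = -834.8959 N (compression)
  F[2-3] = +703.8997 N (tension)
  F[2-4] = +412.9584 N (tension)
  F[3-4] = -639.6863 N (compression)
  Rx@0 = +1846.2800 N
  Ry@0 = +3434.4176 N
  Ry@4 = +488.5324 N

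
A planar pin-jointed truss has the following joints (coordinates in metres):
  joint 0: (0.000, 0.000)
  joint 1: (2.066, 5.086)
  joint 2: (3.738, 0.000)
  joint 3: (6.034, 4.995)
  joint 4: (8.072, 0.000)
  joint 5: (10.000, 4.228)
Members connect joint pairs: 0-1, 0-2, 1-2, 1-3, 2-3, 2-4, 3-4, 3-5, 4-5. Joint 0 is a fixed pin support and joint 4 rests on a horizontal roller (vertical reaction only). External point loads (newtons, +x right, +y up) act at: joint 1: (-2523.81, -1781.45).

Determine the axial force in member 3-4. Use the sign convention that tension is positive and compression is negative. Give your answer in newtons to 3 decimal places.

N=6 nodes, M=9 members, R=3 reactions → 2N=12, M+R=12
member 0 (0-1): L=5.4896, (cx,cy)=(0.3763,0.9265)
member 1 (0-2): L=3.7380, (cx,cy)=(1.0000,0.0000)
member 2 (1-2): L=5.3538, (cx,cy)=(0.3123,-0.9500)
member 3 (1-3): L=3.9690, (cx,cy)=(0.9997,-0.0229)
member 4 (2-3): L=5.4974, (cx,cy)=(0.4177,0.9086)
member 5 (2-4): L=4.3340, (cx,cy)=(1.0000,0.0000)
member 6 (3-4): L=5.3948, (cx,cy)=(0.3778,-0.9259)
member 7 (3-5): L=4.0395, (cx,cy)=(0.9818,-0.1899)
member 8 (4-5): L=4.6468, (cx,cy)=(0.4149,0.9099)
solve A·x = −loads:
  F[0-1] = -3147.0720 N (compression)
  F[0-2] = -1339.4166 N (compression)
  F[1-2] = +1170.4530 N (tension)
  F[1-3] = +974.1371 N (tension)
  F[2-3] = -1223.7514 N (compression)
  F[2-4] = -462.7809 N (compression)
  F[3-4] = +1225.0211 N (tension)
  F[3-5] = +0.0000 N (tension)
  F[4-5] = -0.0000 N (compression)
  Rx@0 = +2523.8100 N
  Ry@0 = +2915.6945 N
  Ry@4 = -1134.2445 N

1225.021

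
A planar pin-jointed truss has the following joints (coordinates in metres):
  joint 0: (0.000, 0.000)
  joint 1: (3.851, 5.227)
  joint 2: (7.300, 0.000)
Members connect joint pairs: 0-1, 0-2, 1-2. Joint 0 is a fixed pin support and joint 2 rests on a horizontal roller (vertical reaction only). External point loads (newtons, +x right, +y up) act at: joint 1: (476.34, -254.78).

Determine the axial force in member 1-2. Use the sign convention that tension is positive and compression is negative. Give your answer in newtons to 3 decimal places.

N=3 nodes, M=3 members, R=3 reactions → 2N=6, M+R=6
member 0 (0-1): L=6.4924, (cx,cy)=(0.5932,0.8051)
member 1 (0-2): L=7.3000, (cx,cy)=(1.0000,0.0000)
member 2 (1-2): L=6.2624, (cx,cy)=(0.5508,-0.8347)
solve A·x = −loads:
  F[0-1] = +274.1277 N (tension)
  F[0-2] = +313.7407 N (tension)
  F[1-2] = -569.6597 N (compression)
  Rx@0 = -476.3400 N
  Ry@0 = -220.6977 N
  Ry@2 = +475.4777 N

-569.660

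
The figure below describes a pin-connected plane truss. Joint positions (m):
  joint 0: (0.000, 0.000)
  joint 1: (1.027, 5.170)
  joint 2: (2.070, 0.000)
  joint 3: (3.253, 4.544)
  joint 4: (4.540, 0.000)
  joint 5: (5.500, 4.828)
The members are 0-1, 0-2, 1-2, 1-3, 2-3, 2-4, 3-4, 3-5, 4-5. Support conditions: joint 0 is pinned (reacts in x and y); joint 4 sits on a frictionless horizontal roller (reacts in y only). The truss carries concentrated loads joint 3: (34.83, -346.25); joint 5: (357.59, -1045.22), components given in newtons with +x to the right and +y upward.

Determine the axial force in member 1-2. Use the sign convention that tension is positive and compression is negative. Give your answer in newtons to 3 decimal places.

-614.349

N=6 nodes, M=9 members, R=3 reactions → 2N=12, M+R=12
member 0 (0-1): L=5.2710, (cx,cy)=(0.1948,0.9808)
member 1 (0-2): L=2.0700, (cx,cy)=(1.0000,0.0000)
member 2 (1-2): L=5.2742, (cx,cy)=(0.1978,-0.9803)
member 3 (1-3): L=2.3123, (cx,cy)=(0.9627,-0.2707)
member 4 (2-3): L=4.6955, (cx,cy)=(0.2519,0.9677)
member 5 (2-4): L=2.4700, (cx,cy)=(1.0000,0.0000)
member 6 (3-4): L=4.7227, (cx,cy)=(0.2725,-0.9622)
member 7 (3-5): L=2.2649, (cx,cy)=(0.9921,0.1254)
member 8 (4-5): L=4.9225, (cx,cy)=(0.1950,0.9808)
solve A·x = −loads:
  F[0-1] = +548.5075 N (tension)
  F[0-2] = +285.5493 N (tension)
  F[1-2] = -614.3486 N (compression)
  F[1-3] = +237.2205 N (tension)
  F[2-3] = +622.2901 N (tension)
  F[2-4] = +7.2749 N (tension)
  F[3-4] = -842.8383 N (compression)
  F[3-5] = +584.6122 N (tension)
  F[4-5] = -1140.4238 N (compression)
  Rx@0 = -392.4200 N
  Ry@0 = -537.9955 N
  Ry@4 = +1929.4655 N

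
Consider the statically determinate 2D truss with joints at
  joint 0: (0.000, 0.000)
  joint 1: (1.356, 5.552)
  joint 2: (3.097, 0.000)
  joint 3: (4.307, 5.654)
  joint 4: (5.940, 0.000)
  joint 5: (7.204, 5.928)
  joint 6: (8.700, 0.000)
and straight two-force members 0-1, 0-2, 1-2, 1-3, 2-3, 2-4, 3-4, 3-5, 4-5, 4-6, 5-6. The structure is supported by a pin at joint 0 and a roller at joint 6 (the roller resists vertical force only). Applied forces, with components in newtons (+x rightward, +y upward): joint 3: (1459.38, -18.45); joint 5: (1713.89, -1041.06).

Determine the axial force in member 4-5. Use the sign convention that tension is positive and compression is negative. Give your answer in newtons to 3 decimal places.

1936.325

N=7 nodes, M=11 members, R=3 reactions → 2N=14, M+R=14
member 0 (0-1): L=5.7152, (cx,cy)=(0.2373,0.9714)
member 1 (0-2): L=3.0970, (cx,cy)=(1.0000,0.0000)
member 2 (1-2): L=5.8186, (cx,cy)=(0.2992,-0.9542)
member 3 (1-3): L=2.9528, (cx,cy)=(0.9994,0.0345)
member 4 (2-3): L=5.7820, (cx,cy)=(0.2093,0.9779)
member 5 (2-4): L=2.8430, (cx,cy)=(1.0000,0.0000)
member 6 (3-4): L=5.8851, (cx,cy)=(0.2775,-0.9607)
member 7 (3-5): L=2.9099, (cx,cy)=(0.9956,0.0942)
member 8 (4-5): L=6.0613, (cx,cy)=(0.2085,0.9780)
member 9 (4-6): L=2.7600, (cx,cy)=(1.0000,0.0000)
member 10 (5-6): L=6.1139, (cx,cy)=(0.2447,-0.9696)
solve A·x = −loads:
  F[0-1] = +1984.5761 N (tension)
  F[0-2] = +2702.4049 N (tension)
  F[1-2] = -1981.9355 N (compression)
  F[1-3] = +1064.5238 N (tension)
  F[2-3] = +1933.9565 N (tension)
  F[2-4] = +1704.6639 N (tension)
  F[3-4] = -1971.1584 N (compression)
  F[3-5] = +558.6661 N (tension)
  F[4-5] = +1936.3249 N (tension)
  F[4-6] = +753.9098 N (tension)
  F[5-6] = -3081.0785 N (compression)
  Rx@0 = -3173.2700 N
  Ry@0 = -1927.9078 N
  Ry@6 = +2987.4178 N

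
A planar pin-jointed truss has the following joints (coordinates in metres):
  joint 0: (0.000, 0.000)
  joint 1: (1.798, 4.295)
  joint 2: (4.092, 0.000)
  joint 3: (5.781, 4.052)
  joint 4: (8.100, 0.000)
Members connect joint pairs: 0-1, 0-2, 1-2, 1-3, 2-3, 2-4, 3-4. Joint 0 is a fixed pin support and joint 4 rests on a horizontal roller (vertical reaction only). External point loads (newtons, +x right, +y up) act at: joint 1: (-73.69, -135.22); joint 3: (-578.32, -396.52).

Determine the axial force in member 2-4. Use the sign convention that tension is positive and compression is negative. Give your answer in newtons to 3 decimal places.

N=5 nodes, M=7 members, R=3 reactions → 2N=10, M+R=10
member 0 (0-1): L=4.6562, (cx,cy)=(0.3862,0.9224)
member 1 (0-2): L=4.0920, (cx,cy)=(1.0000,0.0000)
member 2 (1-2): L=4.8692, (cx,cy)=(0.4711,-0.8821)
member 3 (1-3): L=3.9904, (cx,cy)=(0.9981,-0.0609)
member 4 (2-3): L=4.3899, (cx,cy)=(0.3847,0.9230)
member 5 (2-4): L=4.0080, (cx,cy)=(1.0000,0.0000)
member 6 (3-4): L=4.6687, (cx,cy)=(0.4967,-0.8679)
solve A·x = −loads:
  F[0-1] = -593.1085 N (compression)
  F[0-2] = -422.9781 N (compression)
  F[1-2] = +493.7864 N (tension)
  F[1-3] = -388.6965 N (compression)
  F[2-3] = -471.8772 N (compression)
  F[2-4] = -8.7926 N (compression)
  F[3-4] = +17.7015 N (tension)
  Rx@0 = +652.0100 N
  Ry@0 = +547.1034 N
  Ry@4 = -15.3634 N

-8.793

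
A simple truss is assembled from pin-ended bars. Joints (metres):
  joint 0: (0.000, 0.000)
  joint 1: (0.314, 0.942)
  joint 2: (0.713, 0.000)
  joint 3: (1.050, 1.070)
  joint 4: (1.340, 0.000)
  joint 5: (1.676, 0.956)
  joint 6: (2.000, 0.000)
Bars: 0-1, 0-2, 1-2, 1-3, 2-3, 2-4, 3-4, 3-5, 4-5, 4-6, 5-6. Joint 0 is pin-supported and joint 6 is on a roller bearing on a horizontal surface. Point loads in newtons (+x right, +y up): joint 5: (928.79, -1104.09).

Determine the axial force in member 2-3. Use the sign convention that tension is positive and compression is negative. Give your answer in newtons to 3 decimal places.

243.861

N=7 nodes, M=11 members, R=3 reactions → 2N=14, M+R=14
member 0 (0-1): L=0.9930, (cx,cy)=(0.3162,0.9487)
member 1 (0-2): L=0.7130, (cx,cy)=(1.0000,0.0000)
member 2 (1-2): L=1.0230, (cx,cy)=(0.3900,-0.9208)
member 3 (1-3): L=0.7470, (cx,cy)=(0.9852,0.1713)
member 4 (2-3): L=1.1218, (cx,cy)=(0.3004,0.9538)
member 5 (2-4): L=0.6270, (cx,cy)=(1.0000,0.0000)
member 6 (3-4): L=1.1086, (cx,cy)=(0.2616,-0.9652)
member 7 (3-5): L=0.6363, (cx,cy)=(0.9838,-0.1792)
member 8 (4-5): L=1.0133, (cx,cy)=(0.3316,0.9434)
member 9 (4-6): L=0.6600, (cx,cy)=(1.0000,0.0000)
member 10 (5-6): L=1.0094, (cx,cy)=(0.3210,-0.9471)
solve A·x = −loads:
  F[0-1] = +279.4389 N (tension)
  F[0-2] = +840.4237 N (tension)
  F[1-2] = -252.6017 N (compression)
  F[1-3] = +189.6919 N (tension)
  F[2-3] = +243.8606 N (tension)
  F[2-4] = +668.6461 N (tension)
  F[3-4] = -340.5553 N (compression)
  F[3-5] = +354.9736 N (tension)
  F[4-5] = +348.4074 N (tension)
  F[4-6] = +464.0348 N (tension)
  F[5-6] = -1445.6856 N (compression)
  Rx@0 = -928.7900 N
  Ry@0 = -265.0990 N
  Ry@6 = +1369.1890 N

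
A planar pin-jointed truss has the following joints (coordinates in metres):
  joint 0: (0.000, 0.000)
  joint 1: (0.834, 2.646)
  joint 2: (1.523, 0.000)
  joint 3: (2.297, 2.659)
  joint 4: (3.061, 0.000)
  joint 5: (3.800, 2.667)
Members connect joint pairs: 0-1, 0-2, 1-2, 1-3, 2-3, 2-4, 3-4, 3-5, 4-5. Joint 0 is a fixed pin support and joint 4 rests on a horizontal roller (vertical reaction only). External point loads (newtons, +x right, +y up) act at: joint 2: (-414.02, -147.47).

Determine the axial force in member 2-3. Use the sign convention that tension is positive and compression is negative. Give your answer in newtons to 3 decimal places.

N=6 nodes, M=9 members, R=3 reactions → 2N=12, M+R=12
member 0 (0-1): L=2.7743, (cx,cy)=(0.3006,0.9537)
member 1 (0-2): L=1.5230, (cx,cy)=(1.0000,0.0000)
member 2 (1-2): L=2.7342, (cx,cy)=(0.2520,-0.9677)
member 3 (1-3): L=1.4631, (cx,cy)=(1.0000,0.0089)
member 4 (2-3): L=2.7694, (cx,cy)=(0.2795,0.9601)
member 5 (2-4): L=1.5380, (cx,cy)=(1.0000,0.0000)
member 6 (3-4): L=2.7666, (cx,cy)=(0.2762,-0.9611)
member 7 (3-5): L=1.5030, (cx,cy)=(1.0000,0.0053)
member 8 (4-5): L=2.7675, (cx,cy)=(0.2670,0.9637)
solve A·x = −loads:
  F[0-1] = -77.6898 N (compression)
  F[0-2] = -390.6654 N (compression)
  F[1-2] = +76.1765 N (tension)
  F[1-3] = -42.5520 N (compression)
  F[2-3] = +76.8128 N (tension)
  F[2-4] = +21.0822 N (tension)
  F[3-4] = -76.3423 N (compression)
  F[3-5] = -0.0000 N (compression)
  F[4-5] = +0.0000 N (tension)
  Rx@0 = +414.0200 N
  Ry@0 = +74.0963 N
  Ry@4 = +73.3737 N

76.813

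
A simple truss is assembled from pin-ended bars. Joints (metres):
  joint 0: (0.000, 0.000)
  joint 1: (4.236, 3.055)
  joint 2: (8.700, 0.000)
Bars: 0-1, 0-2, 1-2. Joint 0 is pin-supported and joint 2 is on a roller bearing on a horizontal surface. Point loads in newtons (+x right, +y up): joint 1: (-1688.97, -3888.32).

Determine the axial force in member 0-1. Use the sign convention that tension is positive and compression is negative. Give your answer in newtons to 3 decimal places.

N=3 nodes, M=3 members, R=3 reactions → 2N=6, M+R=6
member 0 (0-1): L=5.2227, (cx,cy)=(0.8111,0.5849)
member 1 (0-2): L=8.7000, (cx,cy)=(1.0000,0.0000)
member 2 (1-2): L=5.4093, (cx,cy)=(0.8252,-0.5648)
solve A·x = −loads:
  F[0-1] = -4424.6735 N (compression)
  F[0-2] = +1899.7626 N (tension)
  F[1-2] = -2302.0497 N (compression)
  Rx@0 = +1688.9700 N
  Ry@0 = +2588.1912 N
  Ry@2 = +1300.1288 N

-4424.674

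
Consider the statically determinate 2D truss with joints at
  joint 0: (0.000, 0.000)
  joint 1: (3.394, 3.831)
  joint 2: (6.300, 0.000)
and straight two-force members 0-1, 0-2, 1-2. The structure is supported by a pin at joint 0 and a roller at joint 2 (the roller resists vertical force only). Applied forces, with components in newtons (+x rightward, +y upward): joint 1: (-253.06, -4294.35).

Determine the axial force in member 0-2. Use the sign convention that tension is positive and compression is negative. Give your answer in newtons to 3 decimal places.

1638.170

N=3 nodes, M=3 members, R=3 reactions → 2N=6, M+R=6
member 0 (0-1): L=5.1182, (cx,cy)=(0.6631,0.7485)
member 1 (0-2): L=6.3000, (cx,cy)=(1.0000,0.0000)
member 2 (1-2): L=4.8085, (cx,cy)=(0.6044,-0.7967)
solve A·x = −loads:
  F[0-1] = -2851.9925 N (compression)
  F[0-2] = +1638.1703 N (tension)
  F[1-2] = -2710.6314 N (compression)
  Rx@0 = +253.0600 N
  Ry@0 = +2134.7387 N
  Ry@2 = +2159.6113 N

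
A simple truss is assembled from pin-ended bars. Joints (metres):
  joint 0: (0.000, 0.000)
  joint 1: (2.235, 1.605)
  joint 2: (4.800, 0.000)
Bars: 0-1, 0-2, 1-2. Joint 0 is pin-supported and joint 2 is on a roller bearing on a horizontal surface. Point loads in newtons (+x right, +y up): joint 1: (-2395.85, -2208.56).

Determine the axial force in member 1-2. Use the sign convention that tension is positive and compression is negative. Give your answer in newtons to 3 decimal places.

N=3 nodes, M=3 members, R=3 reactions → 2N=6, M+R=6
member 0 (0-1): L=2.7516, (cx,cy)=(0.8123,0.5833)
member 1 (0-2): L=4.8000, (cx,cy)=(1.0000,0.0000)
member 2 (1-2): L=3.0258, (cx,cy)=(0.8477,-0.5304)
solve A·x = −loads:
  F[0-1] = -3396.7340 N (compression)
  F[0-2] = +363.1727 N (tension)
  F[1-2] = -428.4113 N (compression)
  Rx@0 = +2395.8500 N
  Ry@0 = +1981.3116 N
  Ry@2 = +227.2484 N

-428.411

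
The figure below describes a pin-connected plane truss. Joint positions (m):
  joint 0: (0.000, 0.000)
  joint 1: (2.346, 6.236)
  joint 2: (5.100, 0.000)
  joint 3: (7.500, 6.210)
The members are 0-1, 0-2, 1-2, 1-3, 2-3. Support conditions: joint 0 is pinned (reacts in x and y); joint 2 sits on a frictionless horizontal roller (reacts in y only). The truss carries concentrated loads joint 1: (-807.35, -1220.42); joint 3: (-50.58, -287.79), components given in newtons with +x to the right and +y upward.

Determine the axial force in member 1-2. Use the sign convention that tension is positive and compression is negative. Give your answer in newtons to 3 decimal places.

384.408

N=4 nodes, M=5 members, R=3 reactions → 2N=8, M+R=8
member 0 (0-1): L=6.6627, (cx,cy)=(0.3521,0.9360)
member 1 (0-2): L=5.1000, (cx,cy)=(1.0000,0.0000)
member 2 (1-2): L=6.8171, (cx,cy)=(0.4040,-0.9148)
member 3 (1-3): L=5.1541, (cx,cy)=(1.0000,-0.0050)
member 4 (2-3): L=6.6576, (cx,cy)=(0.3605,0.9328)
solve A·x = −loads:
  F[0-1] = -1679.9548 N (compression)
  F[0-2] = -266.4009 N (compression)
  F[1-2] = +384.4078 N (tension)
  F[1-3] = +60.5260 N (tension)
  F[2-3] = -308.2074 N (compression)
  Rx@0 = +857.9300 N
  Ry@0 = +1572.3681 N
  Ry@2 = -64.1581 N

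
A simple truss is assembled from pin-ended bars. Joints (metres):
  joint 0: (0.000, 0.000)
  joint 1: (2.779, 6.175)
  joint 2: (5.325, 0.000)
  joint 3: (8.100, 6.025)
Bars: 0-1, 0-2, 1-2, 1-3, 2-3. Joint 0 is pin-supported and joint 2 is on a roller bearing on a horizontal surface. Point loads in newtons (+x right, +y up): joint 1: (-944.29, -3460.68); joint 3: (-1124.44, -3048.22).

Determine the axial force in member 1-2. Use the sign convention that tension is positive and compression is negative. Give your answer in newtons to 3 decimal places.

N=4 nodes, M=5 members, R=3 reactions → 2N=8, M+R=8
member 0 (0-1): L=6.7715, (cx,cy)=(0.4104,0.9119)
member 1 (0-2): L=5.3250, (cx,cy)=(1.0000,0.0000)
member 2 (1-2): L=6.6793, (cx,cy)=(0.3812,-0.9245)
member 3 (1-3): L=5.3231, (cx,cy)=(0.9996,-0.0282)
member 4 (2-3): L=6.6333, (cx,cy)=(0.4183,0.9083)
solve A·x = −loads:
  F[0-1] = -2668.4652 N (compression)
  F[0-2] = -973.6042 N (compression)
  F[1-2] = -1119.5924 N (compression)
  F[1-3] = +276.0389 N (tension)
  F[2-3] = -3347.4347 N (compression)
  Rx@0 = +2068.7300 N
  Ry@0 = +2433.3939 N
  Ry@2 = +4075.5061 N

-1119.592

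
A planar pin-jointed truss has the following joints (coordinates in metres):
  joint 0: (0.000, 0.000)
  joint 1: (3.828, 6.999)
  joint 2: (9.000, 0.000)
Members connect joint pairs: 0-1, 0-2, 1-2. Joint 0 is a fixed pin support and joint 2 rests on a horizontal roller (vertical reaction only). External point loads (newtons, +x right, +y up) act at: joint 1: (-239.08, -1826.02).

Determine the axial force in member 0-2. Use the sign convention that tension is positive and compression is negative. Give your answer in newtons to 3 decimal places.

N=3 nodes, M=3 members, R=3 reactions → 2N=6, M+R=6
member 0 (0-1): L=7.9774, (cx,cy)=(0.4799,0.8773)
member 1 (0-2): L=9.0000, (cx,cy)=(1.0000,0.0000)
member 2 (1-2): L=8.7026, (cx,cy)=(0.5943,-0.8042)
solve A·x = −loads:
  F[0-1] = -1407.9660 N (compression)
  F[0-2] = +436.5368 N (tension)
  F[1-2] = -734.5347 N (compression)
  Rx@0 = +239.0800 N
  Ry@0 = +1235.2774 N
  Ry@2 = +590.7426 N

436.537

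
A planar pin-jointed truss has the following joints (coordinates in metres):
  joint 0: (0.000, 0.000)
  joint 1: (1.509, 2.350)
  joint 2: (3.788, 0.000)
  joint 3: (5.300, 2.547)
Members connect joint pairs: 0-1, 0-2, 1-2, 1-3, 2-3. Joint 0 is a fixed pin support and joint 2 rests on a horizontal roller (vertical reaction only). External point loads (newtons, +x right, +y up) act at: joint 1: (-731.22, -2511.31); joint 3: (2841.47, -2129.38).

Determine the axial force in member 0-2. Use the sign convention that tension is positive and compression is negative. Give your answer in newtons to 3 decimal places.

N=4 nodes, M=5 members, R=3 reactions → 2N=8, M+R=8
member 0 (0-1): L=2.7928, (cx,cy)=(0.5403,0.8415)
member 1 (0-2): L=3.7880, (cx,cy)=(1.0000,0.0000)
member 2 (1-2): L=3.2736, (cx,cy)=(0.6962,-0.7179)
member 3 (1-3): L=3.7961, (cx,cy)=(0.9987,0.0519)
member 4 (2-3): L=2.9620, (cx,cy)=(0.5105,0.8599)
solve A·x = −loads:
  F[0-1] = +945.9638 N (tension)
  F[0-2] = +1599.1238 N (tension)
  F[1-2] = -4300.4586 N (compression)
  F[1-3] = +4241.9520 N (tension)
  F[2-3] = -2732.3253 N (compression)
  Rx@0 = -2110.2500 N
  Ry@0 = -795.9884 N
  Ry@2 = +5436.6784 N

1599.124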